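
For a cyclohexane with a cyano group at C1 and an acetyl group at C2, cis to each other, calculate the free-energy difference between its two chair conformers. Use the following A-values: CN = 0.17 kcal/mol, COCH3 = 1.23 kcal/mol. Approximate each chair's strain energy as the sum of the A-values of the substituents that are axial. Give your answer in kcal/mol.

C1 and C2 have opposite parity, so for the cis isomer the two substituents are one axial and one equatorial in each chair.
Chair I (cyano axial, acetyl equatorial): E = 0.17 kcal/mol.
Chair II (cyano equatorial, acetyl axial): E = 1.23 kcal/mol.
ΔE = 1.23 − 0.17 = 1.06 kcal/mol; chair I is more stable.

1.06 kcal/mol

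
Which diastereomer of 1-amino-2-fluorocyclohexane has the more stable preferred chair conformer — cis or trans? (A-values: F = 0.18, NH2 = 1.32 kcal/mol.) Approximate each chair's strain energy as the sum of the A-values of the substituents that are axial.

At 1,2 positions (parity opposite): cis → (a,e or e,a); trans → (e,e or a,a).
Best chair for cis: E = 0.18 kcal/mol; best chair for trans: E = 0.00 kcal/mol.
The trans isomer is lower by 0.18 kcal/mol.

trans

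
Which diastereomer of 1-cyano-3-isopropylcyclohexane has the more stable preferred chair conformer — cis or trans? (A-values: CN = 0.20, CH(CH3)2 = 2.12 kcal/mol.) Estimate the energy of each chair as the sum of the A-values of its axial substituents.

cis

At 1,3 positions (parity same): cis → (e,e or a,a); trans → (a,e or e,a).
Best chair for cis: E = 0.00 kcal/mol; best chair for trans: E = 0.20 kcal/mol.
The cis isomer is lower by 0.20 kcal/mol.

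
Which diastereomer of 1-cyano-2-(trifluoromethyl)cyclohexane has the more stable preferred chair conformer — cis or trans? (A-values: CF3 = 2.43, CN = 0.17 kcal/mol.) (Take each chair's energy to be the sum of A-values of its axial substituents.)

trans

At 1,2 positions (parity opposite): cis → (a,e or e,a); trans → (e,e or a,a).
Best chair for cis: E = 0.17 kcal/mol; best chair for trans: E = 0.00 kcal/mol.
The trans isomer is lower by 0.17 kcal/mol.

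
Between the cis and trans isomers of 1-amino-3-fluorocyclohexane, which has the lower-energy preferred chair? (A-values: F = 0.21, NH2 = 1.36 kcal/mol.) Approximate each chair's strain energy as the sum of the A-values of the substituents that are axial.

At 1,3 positions (parity same): cis → (e,e or a,a); trans → (a,e or e,a).
Best chair for cis: E = 0.00 kcal/mol; best chair for trans: E = 0.21 kcal/mol.
The cis isomer is lower by 0.21 kcal/mol.

cis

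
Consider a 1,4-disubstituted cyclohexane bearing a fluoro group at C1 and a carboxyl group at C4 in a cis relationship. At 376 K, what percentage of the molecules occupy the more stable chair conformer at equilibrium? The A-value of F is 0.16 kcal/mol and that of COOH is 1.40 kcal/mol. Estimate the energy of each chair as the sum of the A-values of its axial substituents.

84.0%

C1 and C4 have opposite parity, so for the cis isomer the two substituents are one axial and one equatorial in each chair.
Chair I (fluoro axial, carboxyl equatorial): E = 0.16 kcal/mol; chair II (fluoro equatorial, carboxyl axial): E = 1.40 kcal/mol.
ΔG = 1.24 kcal/mol between the two chairs.
K = exp(ΔG/RT) with R = 1.987×10⁻³ kcal mol⁻¹ K⁻¹ and T = 376 K gives K ≈ 5.26.
Fraction in the lower-energy chair = K/(K+1) = 84.0%.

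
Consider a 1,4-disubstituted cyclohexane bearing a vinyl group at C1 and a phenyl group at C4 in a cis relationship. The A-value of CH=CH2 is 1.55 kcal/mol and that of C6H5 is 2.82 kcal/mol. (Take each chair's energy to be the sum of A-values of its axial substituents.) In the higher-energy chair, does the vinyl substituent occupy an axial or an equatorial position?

C1 and C4 have opposite parity, so for the cis isomer the two substituents are one axial and one equatorial in each chair.
Chair I (vinyl axial, phenyl equatorial): E = 1.55 kcal/mol.
Chair II (vinyl equatorial, phenyl axial): E = 2.82 kcal/mol.
Chair II is the less stable (higher-energy) conformer, and in that chair the vinyl group is equatorial.

equatorial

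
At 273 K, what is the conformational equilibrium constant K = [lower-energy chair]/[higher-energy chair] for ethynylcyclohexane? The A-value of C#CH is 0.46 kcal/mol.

One chair has the ethynyl group axial (E = 0.46 kcal/mol) and the other has it equatorial (E = 0).
ΔG = 0.46 kcal/mol between the two chairs.
K = exp(ΔG/RT) with R = 1.987×10⁻³ kcal mol⁻¹ K⁻¹ and T = 273 K gives K ≈ 2.33.

K ≈ 2.33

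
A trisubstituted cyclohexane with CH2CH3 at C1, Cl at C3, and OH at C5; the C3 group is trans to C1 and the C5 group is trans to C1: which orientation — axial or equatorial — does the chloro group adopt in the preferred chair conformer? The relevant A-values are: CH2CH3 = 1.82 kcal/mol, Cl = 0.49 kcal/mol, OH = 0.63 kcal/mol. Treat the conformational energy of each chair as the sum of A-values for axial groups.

axial

Chair I (ethyl axial, chloro equatorial, hydroxyl equatorial): E = 1.82 kcal/mol.
Chair II (ethyl equatorial, chloro axial, hydroxyl axial): E = 1.12 kcal/mol.
Chair II is the more stable (lower-energy) conformer, and in that chair the chloro group is axial.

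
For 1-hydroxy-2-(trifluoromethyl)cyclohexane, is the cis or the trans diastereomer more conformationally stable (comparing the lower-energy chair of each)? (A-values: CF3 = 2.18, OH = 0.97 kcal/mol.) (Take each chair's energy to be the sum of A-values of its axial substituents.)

At 1,2 positions (parity opposite): cis → (a,e or e,a); trans → (e,e or a,a).
Best chair for cis: E = 0.97 kcal/mol; best chair for trans: E = 0.00 kcal/mol.
The trans isomer is lower by 0.97 kcal/mol.

trans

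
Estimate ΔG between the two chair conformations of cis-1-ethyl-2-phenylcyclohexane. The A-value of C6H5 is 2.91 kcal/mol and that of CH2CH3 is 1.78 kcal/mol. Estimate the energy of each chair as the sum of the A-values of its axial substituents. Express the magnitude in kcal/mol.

1.13 kcal/mol

C1 and C2 have opposite parity, so for the cis isomer the two substituents are one axial and one equatorial in each chair.
Chair I (phenyl axial, ethyl equatorial): E = 2.91 kcal/mol.
Chair II (phenyl equatorial, ethyl axial): E = 1.78 kcal/mol.
ΔE = 2.91 − 1.78 = 1.13 kcal/mol; chair II is more stable.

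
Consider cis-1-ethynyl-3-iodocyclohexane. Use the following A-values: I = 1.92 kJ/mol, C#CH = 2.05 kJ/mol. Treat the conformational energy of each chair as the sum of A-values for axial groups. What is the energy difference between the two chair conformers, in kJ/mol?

C1 and C3 have the same parity, so for the cis isomer the two substituents are e,e in one chair and a,a in the other.
Chair I (iodo axial, ethynyl axial): E = 3.97 kJ/mol.
Chair II (iodo equatorial, ethynyl equatorial): E = 0.00 kJ/mol.
ΔE = 3.97 − 0.00 = 3.97 kJ/mol; chair II is more stable.

3.97 kJ/mol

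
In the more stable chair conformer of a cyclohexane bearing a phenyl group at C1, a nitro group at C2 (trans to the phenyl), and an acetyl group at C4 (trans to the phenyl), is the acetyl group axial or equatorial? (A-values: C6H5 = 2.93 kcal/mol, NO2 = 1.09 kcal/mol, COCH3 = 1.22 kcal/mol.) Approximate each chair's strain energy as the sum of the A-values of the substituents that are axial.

Chair I (phenyl axial, nitro axial, acetyl axial): E = 5.24 kcal/mol.
Chair II (phenyl equatorial, nitro equatorial, acetyl equatorial): E = 0.00 kcal/mol.
Chair II is the more stable (lower-energy) conformer, and in that chair the acetyl group is equatorial.

equatorial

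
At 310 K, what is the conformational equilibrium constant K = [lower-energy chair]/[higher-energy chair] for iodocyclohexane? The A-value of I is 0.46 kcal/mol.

One chair has the iodo group axial (E = 0.46 kcal/mol) and the other has it equatorial (E = 0).
ΔG = 0.46 kcal/mol between the two chairs.
K = exp(ΔG/RT) with R = 1.987×10⁻³ kcal mol⁻¹ K⁻¹ and T = 310 K gives K ≈ 2.11.

K ≈ 2.11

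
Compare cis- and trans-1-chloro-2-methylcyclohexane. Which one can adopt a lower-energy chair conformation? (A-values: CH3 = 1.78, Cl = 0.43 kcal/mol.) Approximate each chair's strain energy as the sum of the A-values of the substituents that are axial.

trans

At 1,2 positions (parity opposite): cis → (a,e or e,a); trans → (e,e or a,a).
Best chair for cis: E = 0.43 kcal/mol; best chair for trans: E = 0.00 kcal/mol.
The trans isomer is lower by 0.43 kcal/mol.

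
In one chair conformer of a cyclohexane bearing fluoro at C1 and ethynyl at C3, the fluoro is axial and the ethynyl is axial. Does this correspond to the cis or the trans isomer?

C1 and C3 have the same parity, so their axial bonds point in the same direction.
With same-parity carbons, two substituents on the same face are both axial or both equatorial; opposite faces give one of each.
Here the groups are axial/axial → same face → cis.

cis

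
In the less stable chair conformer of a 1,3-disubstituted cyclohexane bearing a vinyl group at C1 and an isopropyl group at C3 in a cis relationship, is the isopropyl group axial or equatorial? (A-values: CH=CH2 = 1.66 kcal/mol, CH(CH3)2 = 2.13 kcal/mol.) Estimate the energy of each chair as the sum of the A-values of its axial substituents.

axial

C1 and C3 have the same parity, so for the cis isomer the two substituents are e,e in one chair and a,a in the other.
Chair I (vinyl axial, isopropyl axial): E = 3.79 kcal/mol.
Chair II (vinyl equatorial, isopropyl equatorial): E = 0.00 kcal/mol.
Chair I is the less stable (higher-energy) conformer, and in that chair the isopropyl group is axial.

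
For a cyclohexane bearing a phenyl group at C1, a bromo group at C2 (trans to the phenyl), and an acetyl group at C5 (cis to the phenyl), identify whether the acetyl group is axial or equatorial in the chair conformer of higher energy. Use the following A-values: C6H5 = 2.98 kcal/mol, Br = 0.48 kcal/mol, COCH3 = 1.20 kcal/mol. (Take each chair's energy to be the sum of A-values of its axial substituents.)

axial

Chair I (phenyl axial, bromo axial, acetyl axial): E = 4.66 kcal/mol.
Chair II (phenyl equatorial, bromo equatorial, acetyl equatorial): E = 0.00 kcal/mol.
Chair I is the less stable (higher-energy) conformer, and in that chair the acetyl group is axial.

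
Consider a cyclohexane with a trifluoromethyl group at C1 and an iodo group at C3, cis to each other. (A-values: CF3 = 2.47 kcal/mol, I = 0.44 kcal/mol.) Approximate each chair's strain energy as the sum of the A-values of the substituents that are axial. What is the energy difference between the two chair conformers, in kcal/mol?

2.91 kcal/mol

C1 and C3 have the same parity, so for the cis isomer the two substituents are e,e in one chair and a,a in the other.
Chair I (trifluoromethyl axial, iodo axial): E = 2.91 kcal/mol.
Chair II (trifluoromethyl equatorial, iodo equatorial): E = 0.00 kcal/mol.
ΔE = 2.91 − 0.00 = 2.91 kcal/mol; chair II is more stable.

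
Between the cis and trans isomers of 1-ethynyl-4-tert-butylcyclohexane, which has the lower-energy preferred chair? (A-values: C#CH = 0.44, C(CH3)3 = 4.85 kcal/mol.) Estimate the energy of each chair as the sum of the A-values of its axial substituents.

At 1,4 positions (parity opposite): cis → (a,e or e,a); trans → (e,e or a,a).
Best chair for cis: E = 0.44 kcal/mol; best chair for trans: E = 0.00 kcal/mol.
The trans isomer is lower by 0.44 kcal/mol.

trans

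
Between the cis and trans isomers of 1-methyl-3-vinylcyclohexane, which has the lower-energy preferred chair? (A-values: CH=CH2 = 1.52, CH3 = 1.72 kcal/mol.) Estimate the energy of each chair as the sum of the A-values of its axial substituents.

cis

At 1,3 positions (parity same): cis → (e,e or a,a); trans → (a,e or e,a).
Best chair for cis: E = 0.00 kcal/mol; best chair for trans: E = 1.52 kcal/mol.
The cis isomer is lower by 1.52 kcal/mol.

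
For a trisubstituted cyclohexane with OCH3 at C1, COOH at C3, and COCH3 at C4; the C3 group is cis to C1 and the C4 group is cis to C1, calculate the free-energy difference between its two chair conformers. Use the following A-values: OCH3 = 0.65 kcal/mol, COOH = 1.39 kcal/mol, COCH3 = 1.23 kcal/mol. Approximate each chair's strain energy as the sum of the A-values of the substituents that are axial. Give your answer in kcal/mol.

0.81 kcal/mol

Chair I (methoxy axial, carboxyl axial, acetyl equatorial): E = 2.04 kcal/mol.
Chair II (methoxy equatorial, carboxyl equatorial, acetyl axial): E = 1.23 kcal/mol.
ΔE = 2.04 − 1.23 = 0.81 kcal/mol; chair II is more stable.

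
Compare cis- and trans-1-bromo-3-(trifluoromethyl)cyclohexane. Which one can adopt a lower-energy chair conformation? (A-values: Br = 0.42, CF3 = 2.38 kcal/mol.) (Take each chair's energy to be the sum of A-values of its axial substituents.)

cis

At 1,3 positions (parity same): cis → (e,e or a,a); trans → (a,e or e,a).
Best chair for cis: E = 0.00 kcal/mol; best chair for trans: E = 0.42 kcal/mol.
The cis isomer is lower by 0.42 kcal/mol.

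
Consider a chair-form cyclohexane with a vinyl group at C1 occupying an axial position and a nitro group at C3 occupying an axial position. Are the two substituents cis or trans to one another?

C1 and C3 have the same parity, so their axial bonds point in the same direction.
With same-parity carbons, two substituents on the same face are both axial or both equatorial; opposite faces give one of each.
Here the groups are axial/axial → same face → cis.

cis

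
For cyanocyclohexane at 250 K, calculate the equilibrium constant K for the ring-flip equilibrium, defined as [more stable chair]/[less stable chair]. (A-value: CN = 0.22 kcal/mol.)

K ≈ 1.56

One chair has the cyano group axial (E = 0.22 kcal/mol) and the other has it equatorial (E = 0).
ΔG = 0.22 kcal/mol between the two chairs.
K = exp(ΔG/RT) with R = 1.987×10⁻³ kcal mol⁻¹ K⁻¹ and T = 250 K gives K ≈ 1.56.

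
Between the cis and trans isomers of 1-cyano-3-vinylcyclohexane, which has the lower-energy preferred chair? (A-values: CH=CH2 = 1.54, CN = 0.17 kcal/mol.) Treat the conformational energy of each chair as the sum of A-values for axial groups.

cis

At 1,3 positions (parity same): cis → (e,e or a,a); trans → (a,e or e,a).
Best chair for cis: E = 0.00 kcal/mol; best chair for trans: E = 0.17 kcal/mol.
The cis isomer is lower by 0.17 kcal/mol.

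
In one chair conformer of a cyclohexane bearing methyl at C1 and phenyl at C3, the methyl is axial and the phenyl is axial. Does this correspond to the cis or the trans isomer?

C1 and C3 have the same parity, so their axial bonds point in the same direction.
With same-parity carbons, two substituents on the same face are both axial or both equatorial; opposite faces give one of each.
Here the groups are axial/axial → same face → cis.

cis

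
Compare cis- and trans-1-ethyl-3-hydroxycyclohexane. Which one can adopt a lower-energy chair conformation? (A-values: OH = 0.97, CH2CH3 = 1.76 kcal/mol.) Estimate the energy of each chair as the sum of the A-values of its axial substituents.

cis

At 1,3 positions (parity same): cis → (e,e or a,a); trans → (a,e or e,a).
Best chair for cis: E = 0.00 kcal/mol; best chair for trans: E = 0.97 kcal/mol.
The cis isomer is lower by 0.97 kcal/mol.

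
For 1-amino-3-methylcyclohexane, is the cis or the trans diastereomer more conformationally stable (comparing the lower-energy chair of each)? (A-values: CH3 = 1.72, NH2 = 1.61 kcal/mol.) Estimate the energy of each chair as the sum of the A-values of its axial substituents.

At 1,3 positions (parity same): cis → (e,e or a,a); trans → (a,e or e,a).
Best chair for cis: E = 0.00 kcal/mol; best chair for trans: E = 1.61 kcal/mol.
The cis isomer is lower by 1.61 kcal/mol.

cis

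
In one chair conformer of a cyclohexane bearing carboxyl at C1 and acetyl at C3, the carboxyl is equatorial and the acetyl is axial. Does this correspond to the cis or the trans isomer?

C1 and C3 have the same parity, so their axial bonds point in the same direction.
With same-parity carbons, two substituents on the same face are both axial or both equatorial; opposite faces give one of each.
Here the groups are equatorial/axial → opposite face → trans.

trans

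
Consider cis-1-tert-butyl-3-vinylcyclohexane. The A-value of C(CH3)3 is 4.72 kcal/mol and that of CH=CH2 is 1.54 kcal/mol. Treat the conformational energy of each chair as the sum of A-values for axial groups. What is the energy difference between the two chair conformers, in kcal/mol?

C1 and C3 have the same parity, so for the cis isomer the two substituents are e,e in one chair and a,a in the other.
Chair I (tert-butyl axial, vinyl axial): E = 6.26 kcal/mol.
Chair II (tert-butyl equatorial, vinyl equatorial): E = 0.00 kcal/mol.
ΔE = 6.26 − 0.00 = 6.26 kcal/mol; chair II is more stable.

6.26 kcal/mol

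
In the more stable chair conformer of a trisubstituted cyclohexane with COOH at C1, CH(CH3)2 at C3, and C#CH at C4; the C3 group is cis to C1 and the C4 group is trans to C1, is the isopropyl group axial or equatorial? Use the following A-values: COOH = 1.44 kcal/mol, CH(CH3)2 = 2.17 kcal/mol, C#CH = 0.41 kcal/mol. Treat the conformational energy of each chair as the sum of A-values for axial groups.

Chair I (carboxyl axial, isopropyl axial, ethynyl axial): E = 4.02 kcal/mol.
Chair II (carboxyl equatorial, isopropyl equatorial, ethynyl equatorial): E = 0.00 kcal/mol.
Chair II is the more stable (lower-energy) conformer, and in that chair the isopropyl group is equatorial.

equatorial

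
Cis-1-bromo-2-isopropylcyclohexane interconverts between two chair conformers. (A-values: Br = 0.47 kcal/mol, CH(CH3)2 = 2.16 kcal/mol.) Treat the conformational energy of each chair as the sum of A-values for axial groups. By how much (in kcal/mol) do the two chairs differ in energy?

C1 and C2 have opposite parity, so for the cis isomer the two substituents are one axial and one equatorial in each chair.
Chair I (bromo axial, isopropyl equatorial): E = 0.47 kcal/mol.
Chair II (bromo equatorial, isopropyl axial): E = 2.16 kcal/mol.
ΔE = 2.16 − 0.47 = 1.69 kcal/mol; chair I is more stable.

1.69 kcal/mol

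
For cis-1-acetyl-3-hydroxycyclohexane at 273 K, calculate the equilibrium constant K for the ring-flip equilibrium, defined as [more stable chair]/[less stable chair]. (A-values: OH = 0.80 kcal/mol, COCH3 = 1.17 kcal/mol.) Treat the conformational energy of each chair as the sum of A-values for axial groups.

C1 and C3 have the same parity, so for the cis isomer the two substituents are e,e in one chair and a,a in the other.
Chair I (hydroxyl axial, acetyl axial): E = 1.97 kcal/mol; chair II (hydroxyl equatorial, acetyl equatorial): E = 0.00 kcal/mol.
ΔG = 1.97 kcal/mol between the two chairs.
K = exp(ΔG/RT) with R = 1.987×10⁻³ kcal mol⁻¹ K⁻¹ and T = 273 K gives K ≈ 37.8.

K ≈ 37.8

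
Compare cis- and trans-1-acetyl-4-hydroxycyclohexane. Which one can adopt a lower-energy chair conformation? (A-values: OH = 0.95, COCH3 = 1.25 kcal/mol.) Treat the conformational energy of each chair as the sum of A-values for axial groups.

trans

At 1,4 positions (parity opposite): cis → (a,e or e,a); trans → (e,e or a,a).
Best chair for cis: E = 0.95 kcal/mol; best chair for trans: E = 0.00 kcal/mol.
The trans isomer is lower by 0.95 kcal/mol.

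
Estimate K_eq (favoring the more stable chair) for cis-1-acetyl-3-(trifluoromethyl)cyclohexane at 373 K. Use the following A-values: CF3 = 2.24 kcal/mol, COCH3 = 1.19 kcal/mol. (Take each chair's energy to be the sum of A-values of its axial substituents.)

C1 and C3 have the same parity, so for the cis isomer the two substituents are e,e in one chair and a,a in the other.
Chair I (trifluoromethyl axial, acetyl axial): E = 3.43 kcal/mol; chair II (trifluoromethyl equatorial, acetyl equatorial): E = 0.00 kcal/mol.
ΔG = 3.43 kcal/mol between the two chairs.
K = exp(ΔG/RT) with R = 1.987×10⁻³ kcal mol⁻¹ K⁻¹ and T = 373 K gives K ≈ 102.

K ≈ 102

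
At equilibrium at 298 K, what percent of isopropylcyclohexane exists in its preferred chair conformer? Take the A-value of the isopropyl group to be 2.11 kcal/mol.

97.2%

One chair has the isopropyl group axial (E = 2.11 kcal/mol) and the other has it equatorial (E = 0).
ΔG = 2.11 kcal/mol between the two chairs.
K = exp(ΔG/RT) with R = 1.987×10⁻³ kcal mol⁻¹ K⁻¹ and T = 298 K gives K ≈ 35.3.
Fraction in the lower-energy chair = K/(K+1) = 97.2%.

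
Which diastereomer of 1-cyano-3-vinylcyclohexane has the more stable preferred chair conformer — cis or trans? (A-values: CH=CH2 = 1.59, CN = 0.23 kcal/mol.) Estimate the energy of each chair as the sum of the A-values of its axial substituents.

cis

At 1,3 positions (parity same): cis → (e,e or a,a); trans → (a,e or e,a).
Best chair for cis: E = 0.00 kcal/mol; best chair for trans: E = 0.23 kcal/mol.
The cis isomer is lower by 0.23 kcal/mol.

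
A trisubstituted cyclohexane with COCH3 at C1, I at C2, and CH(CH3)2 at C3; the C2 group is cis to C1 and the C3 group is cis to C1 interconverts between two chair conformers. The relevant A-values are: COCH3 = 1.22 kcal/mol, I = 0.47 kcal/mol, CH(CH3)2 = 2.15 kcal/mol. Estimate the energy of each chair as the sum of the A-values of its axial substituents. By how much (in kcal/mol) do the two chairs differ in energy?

Chair I (acetyl axial, iodo equatorial, isopropyl axial): E = 3.37 kcal/mol.
Chair II (acetyl equatorial, iodo axial, isopropyl equatorial): E = 0.47 kcal/mol.
ΔE = 3.37 − 0.47 = 2.90 kcal/mol; chair II is more stable.

2.90 kcal/mol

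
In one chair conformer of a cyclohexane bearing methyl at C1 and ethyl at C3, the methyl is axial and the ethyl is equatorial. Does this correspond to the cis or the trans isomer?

C1 and C3 have the same parity, so their axial bonds point in the same direction.
With same-parity carbons, two substituents on the same face are both axial or both equatorial; opposite faces give one of each.
Here the groups are axial/equatorial → opposite face → trans.

trans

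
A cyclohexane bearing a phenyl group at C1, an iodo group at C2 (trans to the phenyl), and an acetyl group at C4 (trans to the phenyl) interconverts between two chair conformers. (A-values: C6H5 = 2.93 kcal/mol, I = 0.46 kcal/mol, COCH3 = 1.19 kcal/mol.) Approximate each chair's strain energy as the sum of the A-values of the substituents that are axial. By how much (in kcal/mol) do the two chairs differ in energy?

Chair I (phenyl axial, iodo axial, acetyl axial): E = 4.58 kcal/mol.
Chair II (phenyl equatorial, iodo equatorial, acetyl equatorial): E = 0.00 kcal/mol.
ΔE = 4.58 − 0.00 = 4.58 kcal/mol; chair II is more stable.

4.58 kcal/mol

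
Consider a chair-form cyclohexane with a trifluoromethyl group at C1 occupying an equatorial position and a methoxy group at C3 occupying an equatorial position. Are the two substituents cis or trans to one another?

cis

C1 and C3 have the same parity, so their axial bonds point in the same direction.
With same-parity carbons, two substituents on the same face are both axial or both equatorial; opposite faces give one of each.
Here the groups are equatorial/equatorial → same face → cis.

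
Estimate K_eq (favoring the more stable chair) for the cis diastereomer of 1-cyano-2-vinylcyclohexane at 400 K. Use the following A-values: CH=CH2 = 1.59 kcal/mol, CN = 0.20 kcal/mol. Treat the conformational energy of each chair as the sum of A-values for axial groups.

C1 and C2 have opposite parity, so for the cis isomer the two substituents are one axial and one equatorial in each chair.
Chair I (vinyl axial, cyano equatorial): E = 1.59 kcal/mol; chair II (vinyl equatorial, cyano axial): E = 0.20 kcal/mol.
ΔG = 1.39 kcal/mol between the two chairs.
K = exp(ΔG/RT) with R = 1.987×10⁻³ kcal mol⁻¹ K⁻¹ and T = 400 K gives K ≈ 5.75.

K ≈ 5.75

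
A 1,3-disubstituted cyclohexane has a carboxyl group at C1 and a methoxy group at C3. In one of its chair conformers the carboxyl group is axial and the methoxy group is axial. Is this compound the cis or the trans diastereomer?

C1 and C3 have the same parity, so their axial bonds point in the same direction.
With same-parity carbons, two substituents on the same face are both axial or both equatorial; opposite faces give one of each.
Here the groups are axial/axial → same face → cis.

cis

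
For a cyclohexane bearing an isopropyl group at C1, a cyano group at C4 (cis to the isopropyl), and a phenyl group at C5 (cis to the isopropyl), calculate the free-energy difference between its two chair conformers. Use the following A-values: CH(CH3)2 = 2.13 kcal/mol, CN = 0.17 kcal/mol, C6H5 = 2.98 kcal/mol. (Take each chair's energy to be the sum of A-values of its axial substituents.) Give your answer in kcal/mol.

Chair I (isopropyl axial, cyano equatorial, phenyl axial): E = 5.11 kcal/mol.
Chair II (isopropyl equatorial, cyano axial, phenyl equatorial): E = 0.17 kcal/mol.
ΔE = 5.11 − 0.17 = 4.94 kcal/mol; chair II is more stable.

4.94 kcal/mol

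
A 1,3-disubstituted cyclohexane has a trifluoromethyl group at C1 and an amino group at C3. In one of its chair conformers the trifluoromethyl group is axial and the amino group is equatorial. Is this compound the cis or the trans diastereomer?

C1 and C3 have the same parity, so their axial bonds point in the same direction.
With same-parity carbons, two substituents on the same face are both axial or both equatorial; opposite faces give one of each.
Here the groups are axial/equatorial → opposite face → trans.

trans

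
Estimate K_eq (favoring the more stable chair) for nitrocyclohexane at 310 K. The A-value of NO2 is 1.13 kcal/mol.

One chair has the nitro group axial (E = 1.13 kcal/mol) and the other has it equatorial (E = 0).
ΔG = 1.13 kcal/mol between the two chairs.
K = exp(ΔG/RT) with R = 1.987×10⁻³ kcal mol⁻¹ K⁻¹ and T = 310 K gives K ≈ 6.26.

K ≈ 6.26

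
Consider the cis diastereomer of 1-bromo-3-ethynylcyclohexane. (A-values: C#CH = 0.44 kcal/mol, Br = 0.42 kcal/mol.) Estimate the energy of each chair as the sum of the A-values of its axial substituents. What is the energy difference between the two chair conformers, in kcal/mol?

C1 and C3 have the same parity, so for the cis isomer the two substituents are e,e in one chair and a,a in the other.
Chair I (ethynyl axial, bromo axial): E = 0.86 kcal/mol.
Chair II (ethynyl equatorial, bromo equatorial): E = 0.00 kcal/mol.
ΔE = 0.86 − 0.00 = 0.86 kcal/mol; chair II is more stable.

0.86 kcal/mol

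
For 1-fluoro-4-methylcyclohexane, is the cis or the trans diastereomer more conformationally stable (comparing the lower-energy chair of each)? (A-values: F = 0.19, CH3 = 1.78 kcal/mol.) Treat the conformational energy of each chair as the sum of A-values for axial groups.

trans

At 1,4 positions (parity opposite): cis → (a,e or e,a); trans → (e,e or a,a).
Best chair for cis: E = 0.19 kcal/mol; best chair for trans: E = 0.00 kcal/mol.
The trans isomer is lower by 0.19 kcal/mol.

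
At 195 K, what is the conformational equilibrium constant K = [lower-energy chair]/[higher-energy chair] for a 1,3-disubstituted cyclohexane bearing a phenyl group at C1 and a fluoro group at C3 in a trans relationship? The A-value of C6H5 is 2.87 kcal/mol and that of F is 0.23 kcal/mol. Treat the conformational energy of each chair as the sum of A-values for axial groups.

K ≈ 910

C1 and C3 have the same parity, so for the trans isomer the two substituents are one axial and one equatorial in each chair.
Chair I (phenyl axial, fluoro equatorial): E = 2.87 kcal/mol; chair II (phenyl equatorial, fluoro axial): E = 0.23 kcal/mol.
ΔG = 2.64 kcal/mol between the two chairs.
K = exp(ΔG/RT) with R = 1.987×10⁻³ kcal mol⁻¹ K⁻¹ and T = 195 K gives K ≈ 910.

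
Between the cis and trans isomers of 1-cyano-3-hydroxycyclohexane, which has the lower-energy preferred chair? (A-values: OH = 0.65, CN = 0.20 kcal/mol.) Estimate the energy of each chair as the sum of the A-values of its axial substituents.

cis

At 1,3 positions (parity same): cis → (e,e or a,a); trans → (a,e or e,a).
Best chair for cis: E = 0.00 kcal/mol; best chair for trans: E = 0.20 kcal/mol.
The cis isomer is lower by 0.20 kcal/mol.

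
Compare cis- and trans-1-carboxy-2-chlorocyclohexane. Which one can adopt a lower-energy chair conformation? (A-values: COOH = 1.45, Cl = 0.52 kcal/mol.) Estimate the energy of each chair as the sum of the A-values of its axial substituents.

trans

At 1,2 positions (parity opposite): cis → (a,e or e,a); trans → (e,e or a,a).
Best chair for cis: E = 0.52 kcal/mol; best chair for trans: E = 0.00 kcal/mol.
The trans isomer is lower by 0.52 kcal/mol.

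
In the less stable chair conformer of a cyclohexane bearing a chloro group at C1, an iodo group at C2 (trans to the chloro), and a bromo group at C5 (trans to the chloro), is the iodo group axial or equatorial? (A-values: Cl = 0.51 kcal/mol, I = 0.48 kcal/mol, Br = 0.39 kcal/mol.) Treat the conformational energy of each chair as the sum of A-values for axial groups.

Chair I (chloro axial, iodo axial, bromo equatorial): E = 0.99 kcal/mol.
Chair II (chloro equatorial, iodo equatorial, bromo axial): E = 0.39 kcal/mol.
Chair I is the less stable (higher-energy) conformer, and in that chair the iodo group is axial.

axial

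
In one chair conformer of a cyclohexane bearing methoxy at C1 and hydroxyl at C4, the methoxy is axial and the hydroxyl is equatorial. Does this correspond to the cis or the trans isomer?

cis

C1 and C4 have opposite parity, so their axial bonds point in opposite directions.
With opposite-parity carbons, two substituents on the same face are one axial and one equatorial; opposite faces give both axial or both equatorial.
Here the groups are axial/equatorial → same face → cis.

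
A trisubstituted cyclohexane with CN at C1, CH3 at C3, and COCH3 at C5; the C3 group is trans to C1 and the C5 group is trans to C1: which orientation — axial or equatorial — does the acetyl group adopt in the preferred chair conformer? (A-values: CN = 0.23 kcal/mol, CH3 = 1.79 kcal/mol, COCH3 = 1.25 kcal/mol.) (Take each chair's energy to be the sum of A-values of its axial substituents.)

equatorial

Chair I (cyano axial, methyl equatorial, acetyl equatorial): E = 0.23 kcal/mol.
Chair II (cyano equatorial, methyl axial, acetyl axial): E = 3.04 kcal/mol.
Chair I is the more stable (lower-energy) conformer, and in that chair the acetyl group is equatorial.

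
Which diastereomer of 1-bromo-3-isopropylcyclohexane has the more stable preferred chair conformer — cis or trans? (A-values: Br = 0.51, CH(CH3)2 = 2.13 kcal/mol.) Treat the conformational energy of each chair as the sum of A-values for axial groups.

cis

At 1,3 positions (parity same): cis → (e,e or a,a); trans → (a,e or e,a).
Best chair for cis: E = 0.00 kcal/mol; best chair for trans: E = 0.51 kcal/mol.
The cis isomer is lower by 0.51 kcal/mol.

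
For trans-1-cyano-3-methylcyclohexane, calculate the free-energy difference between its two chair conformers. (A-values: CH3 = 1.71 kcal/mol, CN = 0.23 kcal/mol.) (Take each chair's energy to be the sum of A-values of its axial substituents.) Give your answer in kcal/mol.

C1 and C3 have the same parity, so for the trans isomer the two substituents are one axial and one equatorial in each chair.
Chair I (methyl axial, cyano equatorial): E = 1.71 kcal/mol.
Chair II (methyl equatorial, cyano axial): E = 0.23 kcal/mol.
ΔE = 1.71 − 0.23 = 1.48 kcal/mol; chair II is more stable.

1.48 kcal/mol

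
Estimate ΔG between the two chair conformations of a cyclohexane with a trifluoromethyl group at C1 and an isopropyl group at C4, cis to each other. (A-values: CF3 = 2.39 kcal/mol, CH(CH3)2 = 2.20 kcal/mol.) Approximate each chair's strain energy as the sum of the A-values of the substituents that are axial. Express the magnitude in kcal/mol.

0.19 kcal/mol

C1 and C4 have opposite parity, so for the cis isomer the two substituents are one axial and one equatorial in each chair.
Chair I (trifluoromethyl axial, isopropyl equatorial): E = 2.39 kcal/mol.
Chair II (trifluoromethyl equatorial, isopropyl axial): E = 2.20 kcal/mol.
ΔE = 2.39 − 2.20 = 0.19 kcal/mol; chair II is more stable.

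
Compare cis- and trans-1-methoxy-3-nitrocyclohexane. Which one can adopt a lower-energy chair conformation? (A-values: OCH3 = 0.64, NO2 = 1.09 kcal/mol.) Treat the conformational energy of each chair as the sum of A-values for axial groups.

At 1,3 positions (parity same): cis → (e,e or a,a); trans → (a,e or e,a).
Best chair for cis: E = 0.00 kcal/mol; best chair for trans: E = 0.64 kcal/mol.
The cis isomer is lower by 0.64 kcal/mol.

cis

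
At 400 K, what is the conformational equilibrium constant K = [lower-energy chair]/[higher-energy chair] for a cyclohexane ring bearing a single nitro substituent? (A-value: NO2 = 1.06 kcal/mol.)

One chair has the nitro group axial (E = 1.06 kcal/mol) and the other has it equatorial (E = 0).
ΔG = 1.06 kcal/mol between the two chairs.
K = exp(ΔG/RT) with R = 1.987×10⁻³ kcal mol⁻¹ K⁻¹ and T = 400 K gives K ≈ 3.79.

K ≈ 3.79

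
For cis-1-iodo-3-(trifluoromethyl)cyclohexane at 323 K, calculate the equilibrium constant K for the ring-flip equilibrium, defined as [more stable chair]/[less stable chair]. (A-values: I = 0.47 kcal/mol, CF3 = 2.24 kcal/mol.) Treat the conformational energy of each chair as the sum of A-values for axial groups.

K ≈ 68.2

C1 and C3 have the same parity, so for the cis isomer the two substituents are e,e in one chair and a,a in the other.
Chair I (iodo axial, trifluoromethyl axial): E = 2.71 kcal/mol; chair II (iodo equatorial, trifluoromethyl equatorial): E = 0.00 kcal/mol.
ΔG = 2.71 kcal/mol between the two chairs.
K = exp(ΔG/RT) with R = 1.987×10⁻³ kcal mol⁻¹ K⁻¹ and T = 323 K gives K ≈ 68.2.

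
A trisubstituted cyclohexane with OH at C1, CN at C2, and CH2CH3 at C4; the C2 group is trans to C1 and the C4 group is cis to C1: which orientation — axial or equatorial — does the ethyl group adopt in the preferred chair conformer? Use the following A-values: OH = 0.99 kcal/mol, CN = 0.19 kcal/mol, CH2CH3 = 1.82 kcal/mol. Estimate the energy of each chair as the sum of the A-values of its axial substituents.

equatorial

Chair I (hydroxyl axial, cyano axial, ethyl equatorial): E = 1.18 kcal/mol.
Chair II (hydroxyl equatorial, cyano equatorial, ethyl axial): E = 1.82 kcal/mol.
Chair I is the more stable (lower-energy) conformer, and in that chair the ethyl group is equatorial.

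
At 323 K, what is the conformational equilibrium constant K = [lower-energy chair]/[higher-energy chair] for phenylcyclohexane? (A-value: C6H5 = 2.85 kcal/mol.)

One chair has the phenyl group axial (E = 2.85 kcal/mol) and the other has it equatorial (E = 0).
ΔG = 2.85 kcal/mol between the two chairs.
K = exp(ΔG/RT) with R = 1.987×10⁻³ kcal mol⁻¹ K⁻¹ and T = 323 K gives K ≈ 84.8.

K ≈ 84.8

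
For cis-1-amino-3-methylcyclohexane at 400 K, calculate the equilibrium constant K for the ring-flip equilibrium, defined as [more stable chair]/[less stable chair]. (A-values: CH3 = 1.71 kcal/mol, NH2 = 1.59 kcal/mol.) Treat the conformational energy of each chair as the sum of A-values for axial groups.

K ≈ 63.6

C1 and C3 have the same parity, so for the cis isomer the two substituents are e,e in one chair and a,a in the other.
Chair I (methyl axial, amino axial): E = 3.30 kcal/mol; chair II (methyl equatorial, amino equatorial): E = 0.00 kcal/mol.
ΔG = 3.30 kcal/mol between the two chairs.
K = exp(ΔG/RT) with R = 1.987×10⁻³ kcal mol⁻¹ K⁻¹ and T = 400 K gives K ≈ 63.6.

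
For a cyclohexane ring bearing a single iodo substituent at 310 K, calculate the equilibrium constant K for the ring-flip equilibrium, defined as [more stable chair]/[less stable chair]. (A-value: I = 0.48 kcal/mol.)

K ≈ 2.18

One chair has the iodo group axial (E = 0.48 kcal/mol) and the other has it equatorial (E = 0).
ΔG = 0.48 kcal/mol between the two chairs.
K = exp(ΔG/RT) with R = 1.987×10⁻³ kcal mol⁻¹ K⁻¹ and T = 310 K gives K ≈ 2.18.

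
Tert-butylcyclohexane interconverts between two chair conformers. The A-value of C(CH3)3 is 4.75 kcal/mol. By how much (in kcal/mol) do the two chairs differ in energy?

A monosubstituted cyclohexane has one chair with the tert-butyl group axial (E = A = 4.75 kcal/mol) and one with it equatorial (E = 0).
ΔE = 4.75 − 0 = 4.75 kcal/mol.

4.75 kcal/mol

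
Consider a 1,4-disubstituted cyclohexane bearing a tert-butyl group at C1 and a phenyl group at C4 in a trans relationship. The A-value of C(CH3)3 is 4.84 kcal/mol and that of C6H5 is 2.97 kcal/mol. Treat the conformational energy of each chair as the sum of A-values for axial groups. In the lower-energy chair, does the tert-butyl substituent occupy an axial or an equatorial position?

equatorial

C1 and C4 have opposite parity, so for the trans isomer the two substituents are e,e in one chair and a,a in the other.
Chair I (tert-butyl axial, phenyl axial): E = 7.81 kcal/mol.
Chair II (tert-butyl equatorial, phenyl equatorial): E = 0.00 kcal/mol.
Chair II is the more stable (lower-energy) conformer, and in that chair the tert-butyl group is equatorial.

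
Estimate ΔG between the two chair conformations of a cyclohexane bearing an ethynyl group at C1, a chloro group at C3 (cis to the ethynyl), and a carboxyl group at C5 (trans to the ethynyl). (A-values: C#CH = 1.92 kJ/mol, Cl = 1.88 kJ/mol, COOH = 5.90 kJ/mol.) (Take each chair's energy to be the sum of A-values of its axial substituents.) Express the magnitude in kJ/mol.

Chair I (ethynyl axial, chloro axial, carboxyl equatorial): E = 3.80 kJ/mol.
Chair II (ethynyl equatorial, chloro equatorial, carboxyl axial): E = 5.90 kJ/mol.
ΔE = 5.90 − 3.80 = 2.10 kJ/mol; chair I is more stable.

2.10 kJ/mol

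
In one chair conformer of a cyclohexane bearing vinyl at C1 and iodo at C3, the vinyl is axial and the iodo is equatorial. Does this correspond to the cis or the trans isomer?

C1 and C3 have the same parity, so their axial bonds point in the same direction.
With same-parity carbons, two substituents on the same face are both axial or both equatorial; opposite faces give one of each.
Here the groups are axial/equatorial → opposite face → trans.

trans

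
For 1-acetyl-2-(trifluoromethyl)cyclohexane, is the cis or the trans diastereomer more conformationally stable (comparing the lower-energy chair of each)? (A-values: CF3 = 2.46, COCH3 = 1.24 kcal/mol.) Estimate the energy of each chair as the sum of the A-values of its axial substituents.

At 1,2 positions (parity opposite): cis → (a,e or e,a); trans → (e,e or a,a).
Best chair for cis: E = 1.24 kcal/mol; best chair for trans: E = 0.00 kcal/mol.
The trans isomer is lower by 1.24 kcal/mol.

trans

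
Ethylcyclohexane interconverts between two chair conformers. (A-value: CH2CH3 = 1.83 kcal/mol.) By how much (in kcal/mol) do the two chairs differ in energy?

1.83 kcal/mol

A monosubstituted cyclohexane has one chair with the ethyl group axial (E = A = 1.83 kcal/mol) and one with it equatorial (E = 0).
ΔE = 1.83 − 0 = 1.83 kcal/mol.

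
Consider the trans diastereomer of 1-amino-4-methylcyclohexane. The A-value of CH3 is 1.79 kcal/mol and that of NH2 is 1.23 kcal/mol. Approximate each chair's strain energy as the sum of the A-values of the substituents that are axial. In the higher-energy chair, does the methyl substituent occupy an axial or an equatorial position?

C1 and C4 have opposite parity, so for the trans isomer the two substituents are e,e in one chair and a,a in the other.
Chair I (methyl axial, amino axial): E = 3.02 kcal/mol.
Chair II (methyl equatorial, amino equatorial): E = 0.00 kcal/mol.
Chair I is the less stable (higher-energy) conformer, and in that chair the methyl group is axial.

axial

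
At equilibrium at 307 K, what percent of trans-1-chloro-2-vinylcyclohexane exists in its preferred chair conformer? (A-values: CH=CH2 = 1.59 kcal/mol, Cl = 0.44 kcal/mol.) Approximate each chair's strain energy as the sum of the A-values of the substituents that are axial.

96.5%

C1 and C2 have opposite parity, so for the trans isomer the two substituents are e,e in one chair and a,a in the other.
Chair I (vinyl axial, chloro axial): E = 2.03 kcal/mol; chair II (vinyl equatorial, chloro equatorial): E = 0.00 kcal/mol.
ΔG = 2.03 kcal/mol between the two chairs.
K = exp(ΔG/RT) with R = 1.987×10⁻³ kcal mol⁻¹ K⁻¹ and T = 307 K gives K ≈ 27.9.
Fraction in the lower-energy chair = K/(K+1) = 96.5%.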